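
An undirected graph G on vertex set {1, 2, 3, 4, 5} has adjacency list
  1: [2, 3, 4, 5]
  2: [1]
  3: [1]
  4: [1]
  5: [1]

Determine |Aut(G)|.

Vertex 1 has degree 4 and every other vertex has degree 1, so G is the star K_{1,4} with centre 1. The 4 leaves are pairwise interchangeable while the centre is fixed, giving Aut(G) = S_4.

24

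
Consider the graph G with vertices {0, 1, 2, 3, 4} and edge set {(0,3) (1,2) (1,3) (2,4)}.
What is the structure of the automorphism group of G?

the cyclic group of order 2

The degree sequence is [1, 2, 2, 2, 1]; the two degree-1 vertices 0 and 4 are the ends of a path, so G = P_5. The only nontrivial automorphism of a path is the end-to-end reflection, so Aut(G) ≅ Z_2.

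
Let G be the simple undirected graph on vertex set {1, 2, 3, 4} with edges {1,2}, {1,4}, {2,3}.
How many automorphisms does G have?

2

The degree sequence is [2, 2, 1, 1]; the two degree-1 vertices 3 and 4 are the ends of a path, so G = P_4. The only nontrivial automorphism of a path is the end-to-end reflection, so Aut(G) ≅ Z_2.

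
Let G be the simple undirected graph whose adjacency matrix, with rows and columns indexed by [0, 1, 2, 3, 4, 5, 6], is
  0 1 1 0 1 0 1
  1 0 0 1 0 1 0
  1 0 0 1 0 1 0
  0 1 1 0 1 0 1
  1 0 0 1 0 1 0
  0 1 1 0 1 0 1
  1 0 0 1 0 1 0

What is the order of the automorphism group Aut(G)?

The vertices split by degree into {0, 3, 5} (degree 4) and {1, 2, 4, 6} (degree 3); every edge runs between the two parts, so G is the complete bipartite graph K_{3,4}. The parts have unequal sizes, so no automorphism swaps them; each part is permuted independently, giving S_3 × S_4 of order 3!·4! = 144.

144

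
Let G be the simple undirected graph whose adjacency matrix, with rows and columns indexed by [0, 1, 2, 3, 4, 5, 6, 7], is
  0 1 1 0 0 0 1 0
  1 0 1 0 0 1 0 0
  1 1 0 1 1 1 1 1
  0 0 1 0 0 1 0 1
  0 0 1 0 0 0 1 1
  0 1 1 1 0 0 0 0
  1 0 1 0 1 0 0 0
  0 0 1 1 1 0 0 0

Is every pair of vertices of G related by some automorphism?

No

Vertex 2 is the only vertex of degree 7, so every automorphism fixes it; G is not vertex-transitive.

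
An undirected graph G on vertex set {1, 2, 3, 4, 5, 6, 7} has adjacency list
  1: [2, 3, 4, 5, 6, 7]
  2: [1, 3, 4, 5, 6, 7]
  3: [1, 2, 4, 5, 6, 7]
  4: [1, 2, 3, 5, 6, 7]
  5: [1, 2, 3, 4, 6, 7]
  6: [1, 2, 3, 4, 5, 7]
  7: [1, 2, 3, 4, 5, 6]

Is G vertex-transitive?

Yes

All 7 vertices are pairwise adjacent: G = K_7. Every bijection on the vertex set is an automorphism of K_7; hence Aut(K_7) ≅ S_7, order 5040. Under this action every vertex can be carried to every other, so G is vertex-transitive.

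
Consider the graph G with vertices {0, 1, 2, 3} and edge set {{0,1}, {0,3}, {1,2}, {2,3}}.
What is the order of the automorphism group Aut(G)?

G is 2-regular and bipartite on 2^2 = 4 vertices with girth 4; it is the hypercube graph Q_2. The symmetry group of the 2-cube is the hyperoctahedral group B_2 = Z_2 ≀ S_2, of order 2^2·2! = 8.

8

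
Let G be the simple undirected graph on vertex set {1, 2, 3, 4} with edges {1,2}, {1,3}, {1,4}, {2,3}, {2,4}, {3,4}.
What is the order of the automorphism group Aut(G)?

24

All 4 vertices are pairwise adjacent: G = K_4. Any permutation of the 4 vertices preserves K_4, so Aut(K_4) = S_4 of order 4! = 24.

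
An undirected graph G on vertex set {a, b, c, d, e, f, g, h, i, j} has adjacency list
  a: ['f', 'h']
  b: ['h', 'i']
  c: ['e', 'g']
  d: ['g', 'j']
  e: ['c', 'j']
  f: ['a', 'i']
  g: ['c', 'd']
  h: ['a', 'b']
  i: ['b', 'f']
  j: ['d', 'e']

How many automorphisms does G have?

200

G has two connected components, {c, d, e, g, j} and {a, b, f, h, i}; each is 2-regular, so G = C_5 ⊔ C_5. Aut of a disjoint union of two copies of C_5 is the wreath product D_5 ≀ Z_2, of order 2·10² = 200.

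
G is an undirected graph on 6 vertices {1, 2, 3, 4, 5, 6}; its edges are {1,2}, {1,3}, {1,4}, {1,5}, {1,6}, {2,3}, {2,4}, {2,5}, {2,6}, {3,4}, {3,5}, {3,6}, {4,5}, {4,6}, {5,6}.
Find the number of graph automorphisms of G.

All 6 vertices are pairwise adjacent: G = K_6. Any permutation of the 6 vertices preserves K_6, so Aut(K_6) = S_6 of order 6! = 720.

720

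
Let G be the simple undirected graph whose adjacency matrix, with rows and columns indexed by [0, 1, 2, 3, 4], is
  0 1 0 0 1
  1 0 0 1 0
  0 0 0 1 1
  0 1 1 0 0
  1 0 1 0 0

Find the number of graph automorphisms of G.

10

G is 2-regular and connected on 5 vertices, i.e. the cycle C_5. The automorphisms of the 5-cycle are exactly the symmetries of a regular 5-gon: the dihedral group D_5, |D_5| = 10.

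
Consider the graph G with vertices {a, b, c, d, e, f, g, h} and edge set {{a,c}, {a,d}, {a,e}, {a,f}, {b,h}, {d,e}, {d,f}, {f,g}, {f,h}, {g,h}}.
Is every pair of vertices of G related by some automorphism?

No

Automorphisms preserve degree, but G has vertices of degree 1 and vertices of degree 4; no automorphism maps one to the other, so G is not vertex-transitive.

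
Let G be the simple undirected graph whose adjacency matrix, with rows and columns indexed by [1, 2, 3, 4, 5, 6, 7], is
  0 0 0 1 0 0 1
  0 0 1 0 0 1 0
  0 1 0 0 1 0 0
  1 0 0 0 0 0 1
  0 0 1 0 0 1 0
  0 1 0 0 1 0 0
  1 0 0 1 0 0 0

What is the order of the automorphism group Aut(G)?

G has two connected components, {2, 3, 5, 6} and {1, 4, 7}; each is 2-regular, so G = C_4 ⊔ C_3. The components are non-isomorphic (different sizes), so Aut(G) = Aut(C_4) × Aut(C_3) = D_4 × D_3 of order 8·6 = 48.

48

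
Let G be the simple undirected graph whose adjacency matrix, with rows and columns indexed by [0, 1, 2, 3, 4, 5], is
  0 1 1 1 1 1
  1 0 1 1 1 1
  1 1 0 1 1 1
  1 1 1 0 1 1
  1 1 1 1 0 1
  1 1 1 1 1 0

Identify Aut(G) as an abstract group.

Every vertex has degree 5, so G is the complete graph K_6. Every bijection on the vertex set is an automorphism of K_6; hence Aut(K_6) ≅ S_6, order 720.

S_6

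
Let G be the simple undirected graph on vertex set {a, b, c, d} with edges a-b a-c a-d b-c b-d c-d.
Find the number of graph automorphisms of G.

24

All 4 vertices are pairwise adjacent: G = K_4. Any permutation of the 4 vertices preserves K_4, so Aut(K_4) = S_4 of order 4! = 24.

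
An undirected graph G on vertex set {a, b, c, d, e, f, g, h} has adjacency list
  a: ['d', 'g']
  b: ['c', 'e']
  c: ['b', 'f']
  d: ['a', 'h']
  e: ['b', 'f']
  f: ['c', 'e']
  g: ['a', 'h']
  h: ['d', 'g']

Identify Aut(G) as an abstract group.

G has two connected components, {b, c, e, f} and {a, d, g, h}; each is 2-regular, so G = C_4 ⊔ C_4. Aut of a disjoint union of two copies of C_4 is the wreath product D_4 ≀ Z_2, of order 2·8² = 128.

(D_4 × D_4) ⋊ Z_2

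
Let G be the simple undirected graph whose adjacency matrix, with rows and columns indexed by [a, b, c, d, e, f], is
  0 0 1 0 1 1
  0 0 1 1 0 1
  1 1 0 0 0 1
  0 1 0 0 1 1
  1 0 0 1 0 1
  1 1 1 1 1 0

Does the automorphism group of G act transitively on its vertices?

Vertex f is the only vertex of degree 5, so every automorphism fixes it; G is not vertex-transitive.

No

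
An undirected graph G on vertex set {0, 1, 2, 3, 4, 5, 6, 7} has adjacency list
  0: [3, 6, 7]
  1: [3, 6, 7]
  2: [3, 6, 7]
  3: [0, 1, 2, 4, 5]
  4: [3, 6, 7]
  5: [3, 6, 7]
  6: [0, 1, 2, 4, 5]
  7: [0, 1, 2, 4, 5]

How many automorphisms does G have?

720

The vertices split by degree into {3, 6, 7} (degree 5) and {0, 1, 2, 4, 5} (degree 3); every edge runs between the two parts, so G is the complete bipartite graph K_{3,5}. Automorphisms preserve the bipartition setwise (since the parts differ in size) and act as S_3 × S_5 within it; |Aut| = 720.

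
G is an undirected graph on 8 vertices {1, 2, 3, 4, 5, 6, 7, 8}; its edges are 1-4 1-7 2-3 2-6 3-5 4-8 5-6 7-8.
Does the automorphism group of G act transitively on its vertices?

Yes

G has two connected components, {1, 4, 7, 8} and {2, 3, 5, 6}; each is 2-regular, so G = C_4 ⊔ C_4. With two isomorphic components, Aut(G) = Aut(C_4) ≀ S_2 = (D_4 × D_4) ⋊ Z_2: permute each cycle by D_4, then optionally swap the two cycles. Order 2·(2·4)² = 128. This group acts transitively on the 8 vertices.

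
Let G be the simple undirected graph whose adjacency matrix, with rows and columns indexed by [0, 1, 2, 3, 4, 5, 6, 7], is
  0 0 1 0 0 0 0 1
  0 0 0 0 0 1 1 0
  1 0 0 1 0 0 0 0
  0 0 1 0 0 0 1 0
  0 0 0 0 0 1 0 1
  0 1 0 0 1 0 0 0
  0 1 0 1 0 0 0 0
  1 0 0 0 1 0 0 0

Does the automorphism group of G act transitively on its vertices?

Yes

G is 2-regular and connected on 8 vertices, i.e. the cycle C_8. C_8 has 8 rotations and 8 reflections, so Aut(C_8) ≅ D_8 of order 16. Under this action every vertex can be carried to every other, so G is vertex-transitive.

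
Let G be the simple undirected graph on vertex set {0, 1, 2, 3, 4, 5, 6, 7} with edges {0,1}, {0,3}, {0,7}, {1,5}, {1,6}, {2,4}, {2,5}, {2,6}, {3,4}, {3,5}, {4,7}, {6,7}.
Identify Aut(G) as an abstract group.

G is 3-regular and bipartite on 2^3 = 8 vertices with girth 4; it is the hypercube graph Q_3. Aut(Q_3) consists of the signed permutations of the 3 coordinate axes: 3! permutations times 2^3 sign flips, so |Aut| = 2^3·3! = 48.

the hyperoctahedral group B_3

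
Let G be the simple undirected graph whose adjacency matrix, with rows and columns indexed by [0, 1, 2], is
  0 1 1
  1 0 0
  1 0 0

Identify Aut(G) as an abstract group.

Z_2

The degree sequence is [2, 1, 1]; the two degree-1 vertices 1 and 2 are the ends of a path, so G = P_3. The only nontrivial automorphism of a path is the end-to-end reflection, so Aut(G) ≅ Z_2.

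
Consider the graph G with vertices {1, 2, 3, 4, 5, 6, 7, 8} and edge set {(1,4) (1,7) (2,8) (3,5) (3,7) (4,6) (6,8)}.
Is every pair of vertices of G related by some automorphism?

No

Automorphisms preserve degree, but G has vertices of degree 1 and vertices of degree 2; no automorphism maps one to the other, so G is not vertex-transitive.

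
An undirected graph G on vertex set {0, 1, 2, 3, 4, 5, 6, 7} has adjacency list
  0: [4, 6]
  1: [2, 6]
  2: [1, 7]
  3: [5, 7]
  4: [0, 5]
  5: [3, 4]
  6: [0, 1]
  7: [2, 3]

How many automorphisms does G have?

Every vertex has degree 2 and the graph is connected, so G is the 8-cycle C_8. C_8 has 8 rotations and 8 reflections, so Aut(C_8) ≅ D_8 of order 16.

16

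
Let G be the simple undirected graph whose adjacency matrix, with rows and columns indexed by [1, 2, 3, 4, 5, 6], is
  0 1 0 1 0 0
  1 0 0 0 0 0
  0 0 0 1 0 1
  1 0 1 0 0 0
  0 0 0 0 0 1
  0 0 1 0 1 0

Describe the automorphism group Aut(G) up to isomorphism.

The degree sequence is [2, 1, 2, 2, 1, 2]; the two degree-1 vertices 2 and 5 are the ends of a path, so G = P_6. The only nontrivial automorphism of a path is the end-to-end reflection, so Aut(G) ≅ Z_2.

C_2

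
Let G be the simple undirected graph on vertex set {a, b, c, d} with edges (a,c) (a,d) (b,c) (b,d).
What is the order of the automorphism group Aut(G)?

8

G is 2-regular and bipartite with parts {c, d} and {a, b} (each part is independent and every cross-pair is an edge), so G = K_{2,2}. Each part can be permuted independently (S_2 × S_2) and the two equal-size parts can also be swapped, giving (S_2 × S_2) ⋊ Z_2 of order 2·(2!)² = 8.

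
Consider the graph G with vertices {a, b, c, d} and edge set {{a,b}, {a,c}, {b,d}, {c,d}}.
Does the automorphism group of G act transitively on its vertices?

Yes

G is 2-regular and bipartite with parts {a, d} and {b, c} (each part is independent and every cross-pair is an edge), so G = K_{2,2}. Each part can be permuted independently (S_2 × S_2) and the two equal-size parts can also be swapped, giving (S_2 × S_2) ⋊ Z_2 of order 2·(2!)² = 8. This group acts transitively on the 4 vertices.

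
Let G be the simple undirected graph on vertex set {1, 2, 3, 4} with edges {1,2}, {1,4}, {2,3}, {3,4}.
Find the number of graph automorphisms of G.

G is 2-regular and bipartite on 2^2 = 4 vertices with girth 4; it is the hypercube graph Q_2. The symmetry group of the 2-cube is the hyperoctahedral group B_2 = Z_2 ≀ S_2, of order 2^2·2! = 8.

8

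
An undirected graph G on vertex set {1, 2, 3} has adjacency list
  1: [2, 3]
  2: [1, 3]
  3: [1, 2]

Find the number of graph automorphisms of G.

All 3 vertices are pairwise adjacent: G = K_3. Every bijection on the vertex set is an automorphism of K_3; hence Aut(K_3) ≅ S_3, order 6.

6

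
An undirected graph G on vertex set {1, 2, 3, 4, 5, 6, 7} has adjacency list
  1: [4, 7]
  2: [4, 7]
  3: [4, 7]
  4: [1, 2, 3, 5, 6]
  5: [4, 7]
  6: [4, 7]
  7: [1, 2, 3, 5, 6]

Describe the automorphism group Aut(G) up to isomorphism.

The vertices split by degree into {4, 7} (degree 5) and {1, 2, 3, 5, 6} (degree 2); every edge runs between the two parts, so G is the complete bipartite graph K_{2,5}. Automorphisms preserve the bipartition setwise (since the parts differ in size) and act as S_5 × S_2 within it; |Aut| = 240.

S_5 × S_2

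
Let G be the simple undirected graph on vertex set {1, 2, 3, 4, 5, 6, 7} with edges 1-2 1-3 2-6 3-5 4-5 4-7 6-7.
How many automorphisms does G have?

G is 2-regular and connected on 7 vertices, i.e. the cycle C_7. The automorphisms of the 7-cycle are exactly the symmetries of a regular 7-gon: the dihedral group D_7, |D_7| = 14.

14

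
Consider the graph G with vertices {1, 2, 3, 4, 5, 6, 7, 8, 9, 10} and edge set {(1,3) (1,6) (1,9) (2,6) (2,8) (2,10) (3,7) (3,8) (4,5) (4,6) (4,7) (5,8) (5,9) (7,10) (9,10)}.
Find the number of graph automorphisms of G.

120

G is 3-regular on 10 vertices with no triangles and no 4-cycles (girth 5): this is the Petersen graph. It is a classical fact that the Petersen graph has automorphism group S_5 (order 120), arising from its description as the Kneser graph K(5,2).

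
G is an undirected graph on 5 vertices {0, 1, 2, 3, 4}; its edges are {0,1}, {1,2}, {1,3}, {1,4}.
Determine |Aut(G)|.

Vertex 1 has degree 4 and every other vertex has degree 1, so G is the star K_{1,4} with centre 1. The 4 leaves are pairwise interchangeable while the centre is fixed, giving Aut(G) = S_4.

24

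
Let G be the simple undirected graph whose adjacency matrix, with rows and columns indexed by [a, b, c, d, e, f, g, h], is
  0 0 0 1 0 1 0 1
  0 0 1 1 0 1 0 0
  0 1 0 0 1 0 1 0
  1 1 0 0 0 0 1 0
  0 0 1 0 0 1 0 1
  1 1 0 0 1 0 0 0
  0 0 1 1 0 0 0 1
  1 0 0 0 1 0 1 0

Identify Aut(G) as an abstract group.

G is 3-regular and bipartite on 2^3 = 8 vertices with girth 4; it is the hypercube graph Q_3. Aut(Q_3) consists of the signed permutations of the 3 coordinate axes: 3! permutations times 2^3 sign flips, so |Aut| = 2^3·3! = 48.

the hyperoctahedral group B_3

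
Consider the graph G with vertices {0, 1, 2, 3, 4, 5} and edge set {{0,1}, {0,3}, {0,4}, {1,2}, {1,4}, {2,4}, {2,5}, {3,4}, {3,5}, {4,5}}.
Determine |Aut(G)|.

Vertex 4 is the unique vertex of degree 5; the remaining 5 vertices each have degree 3 and induce a cycle, so G is the wheel on 6 vertices with hub 4. Every automorphism fixes the hub and acts on the rim 5-cycle, so Aut(G) ≅ Aut(C_5) = D_5 of order 10.

10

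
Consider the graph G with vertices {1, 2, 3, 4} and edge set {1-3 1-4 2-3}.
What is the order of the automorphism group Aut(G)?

The degree sequence is [2, 1, 2, 1]; the two degree-1 vertices 2 and 4 are the ends of a path, so G = P_4. The only nontrivial automorphism of a path is the end-to-end reflection, so Aut(G) ≅ Z_2.

2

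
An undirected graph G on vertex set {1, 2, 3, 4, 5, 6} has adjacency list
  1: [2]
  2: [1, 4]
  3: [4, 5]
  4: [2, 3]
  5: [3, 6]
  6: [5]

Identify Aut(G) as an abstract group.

Z_2

The degree sequence is [1, 2, 2, 2, 2, 1]; the two degree-1 vertices 1 and 6 are the ends of a path, so G = P_6. A path has exactly one nontrivial symmetry — reversal — giving Aut(G) of order 2.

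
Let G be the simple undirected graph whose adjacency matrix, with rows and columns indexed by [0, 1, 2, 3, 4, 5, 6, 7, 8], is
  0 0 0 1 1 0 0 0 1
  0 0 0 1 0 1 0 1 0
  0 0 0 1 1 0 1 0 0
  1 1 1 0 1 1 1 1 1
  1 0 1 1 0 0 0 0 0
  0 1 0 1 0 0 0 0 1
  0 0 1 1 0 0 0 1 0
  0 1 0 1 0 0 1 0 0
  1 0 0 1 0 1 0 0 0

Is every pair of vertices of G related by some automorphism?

Vertex 3 is the only vertex of degree 8, so every automorphism fixes it; G is not vertex-transitive.

No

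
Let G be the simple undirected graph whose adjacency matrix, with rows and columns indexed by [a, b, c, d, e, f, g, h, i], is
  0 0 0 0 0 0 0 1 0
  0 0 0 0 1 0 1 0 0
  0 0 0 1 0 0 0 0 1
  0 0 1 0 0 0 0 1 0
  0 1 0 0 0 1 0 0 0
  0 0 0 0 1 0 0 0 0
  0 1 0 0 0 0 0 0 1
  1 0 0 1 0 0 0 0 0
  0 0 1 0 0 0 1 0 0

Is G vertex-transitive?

No

Automorphisms preserve degree, but G has vertices of degree 1 and vertices of degree 2; no automorphism maps one to the other, so G is not vertex-transitive.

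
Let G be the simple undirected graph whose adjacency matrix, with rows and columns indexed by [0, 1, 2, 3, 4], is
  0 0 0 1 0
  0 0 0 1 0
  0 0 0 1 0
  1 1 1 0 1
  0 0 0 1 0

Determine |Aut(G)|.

Vertex 3 has degree 4 and every other vertex has degree 1, so G is the star K_{1,4} with centre 3. The 4 leaves are pairwise interchangeable while the centre is fixed, giving Aut(G) = S_4.

24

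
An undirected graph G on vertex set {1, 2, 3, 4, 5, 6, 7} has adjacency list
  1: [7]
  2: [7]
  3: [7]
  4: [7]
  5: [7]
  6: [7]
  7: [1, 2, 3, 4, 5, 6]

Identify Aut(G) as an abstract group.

Vertex 7 has degree 6 and every other vertex has degree 1, so G is the star K_{1,6} with centre 7. Any automorphism fixes the centre and permutes the 6 leaves freely, so Aut(G) ≅ S_6 of order 6! = 720.

S_6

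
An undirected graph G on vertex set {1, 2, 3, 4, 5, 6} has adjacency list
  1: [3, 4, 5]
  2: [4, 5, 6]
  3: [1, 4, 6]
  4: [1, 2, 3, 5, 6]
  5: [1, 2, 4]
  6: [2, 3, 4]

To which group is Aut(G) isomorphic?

D_5

Vertex 4 is the unique vertex of degree 5; the remaining 5 vertices each have degree 3 and induce a cycle, so G is the wheel on 6 vertices with hub 4. Every automorphism fixes the hub and acts on the rim 5-cycle, so Aut(G) ≅ Aut(C_5) = D_5 of order 10.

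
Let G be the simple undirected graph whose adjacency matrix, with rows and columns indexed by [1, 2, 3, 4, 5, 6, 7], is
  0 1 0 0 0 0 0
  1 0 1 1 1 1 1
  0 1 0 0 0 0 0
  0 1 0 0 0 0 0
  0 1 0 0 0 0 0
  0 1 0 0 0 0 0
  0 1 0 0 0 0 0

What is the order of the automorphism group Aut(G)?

720

Vertex 2 has degree 6 and every other vertex has degree 1, so G is the star K_{1,6} with centre 2. Any automorphism fixes the centre and permutes the 6 leaves freely, so Aut(G) ≅ S_6 of order 6! = 720.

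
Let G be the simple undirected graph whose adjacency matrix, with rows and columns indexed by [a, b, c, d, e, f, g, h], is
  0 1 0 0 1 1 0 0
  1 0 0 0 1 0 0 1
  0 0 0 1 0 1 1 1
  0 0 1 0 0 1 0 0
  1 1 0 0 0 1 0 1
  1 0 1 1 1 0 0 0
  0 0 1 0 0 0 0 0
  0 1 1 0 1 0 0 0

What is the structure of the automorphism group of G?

the trivial group

The degree sequence is [3, 3, 4, 2, 4, 4, 1, 3]. Checking the degree-preserving permutations of the vertex set shows that none except the identity preserves every edge, so Aut(G) is trivial.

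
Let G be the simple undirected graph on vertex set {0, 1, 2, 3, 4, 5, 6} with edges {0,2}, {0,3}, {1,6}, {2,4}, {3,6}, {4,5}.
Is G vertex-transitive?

No

Automorphisms preserve degree, but G has vertices of degree 1 and vertices of degree 2; no automorphism maps one to the other, so G is not vertex-transitive.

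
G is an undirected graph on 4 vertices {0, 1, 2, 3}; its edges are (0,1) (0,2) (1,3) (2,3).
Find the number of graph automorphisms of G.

8

G is 2-regular and bipartite on 2^2 = 4 vertices with girth 4; it is the hypercube graph Q_2. The symmetry group of the 2-cube is the hyperoctahedral group B_2 = Z_2 ≀ S_2, of order 2^2·2! = 8.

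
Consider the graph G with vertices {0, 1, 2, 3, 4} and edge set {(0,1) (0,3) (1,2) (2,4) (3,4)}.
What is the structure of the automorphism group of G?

Every vertex has degree 2 and the graph is connected, so G is the 5-cycle C_5. The automorphisms of the 5-cycle are exactly the symmetries of a regular 5-gon: the dihedral group D_5, |D_5| = 10.

the dihedral group of order 10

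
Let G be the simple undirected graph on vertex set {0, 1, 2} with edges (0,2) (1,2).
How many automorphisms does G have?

The degree sequence is [1, 1, 2]; the two degree-1 vertices 0 and 1 are the ends of a path, so G = P_3. A path has exactly one nontrivial symmetry — reversal — giving Aut(G) of order 2.

2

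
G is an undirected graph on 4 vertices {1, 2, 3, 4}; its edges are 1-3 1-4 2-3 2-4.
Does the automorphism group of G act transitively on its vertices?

Every vertex has degree 2 and the graph is connected, so G is the 4-cycle C_4. C_4 has 4 rotations and 4 reflections, so Aut(C_4) ≅ D_4 of order 8. Under this action every vertex can be carried to every other, so G is vertex-transitive.

Yes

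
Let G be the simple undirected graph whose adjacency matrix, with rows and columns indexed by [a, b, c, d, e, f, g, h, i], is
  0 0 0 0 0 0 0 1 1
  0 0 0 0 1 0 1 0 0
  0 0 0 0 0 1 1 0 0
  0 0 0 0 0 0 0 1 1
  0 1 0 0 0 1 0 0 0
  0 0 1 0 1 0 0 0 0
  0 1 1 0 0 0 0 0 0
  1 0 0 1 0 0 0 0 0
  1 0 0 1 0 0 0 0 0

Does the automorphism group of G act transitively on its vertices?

G has two connected components, {b, c, e, f, g} and {a, d, h, i}; each is 2-regular, so G = C_5 ⊔ C_4. The orbit of a under Aut(G) is {a, d, h, i}, which does not contain b, so G is not vertex-transitive.

No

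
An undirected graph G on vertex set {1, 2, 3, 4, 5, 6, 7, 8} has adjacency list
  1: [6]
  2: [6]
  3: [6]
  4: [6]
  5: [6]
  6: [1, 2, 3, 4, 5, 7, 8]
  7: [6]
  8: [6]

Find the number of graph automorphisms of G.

5040

Vertex 6 has degree 7 and every other vertex has degree 1, so G is the star K_{1,7} with centre 6. The 7 leaves are pairwise interchangeable while the centre is fixed, giving Aut(G) = S_7.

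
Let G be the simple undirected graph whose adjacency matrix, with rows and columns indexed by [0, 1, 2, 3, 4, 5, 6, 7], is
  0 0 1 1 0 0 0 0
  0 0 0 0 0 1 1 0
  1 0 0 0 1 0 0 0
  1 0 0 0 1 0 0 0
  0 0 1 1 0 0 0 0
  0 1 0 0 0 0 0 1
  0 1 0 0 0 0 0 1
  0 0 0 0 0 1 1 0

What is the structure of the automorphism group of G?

G has two connected components, {0, 2, 3, 4} and {1, 5, 6, 7}; each is 2-regular, so G = C_4 ⊔ C_4. With two isomorphic components, Aut(G) = Aut(C_4) ≀ S_2 = (D_4 × D_4) ⋊ Z_2: permute each cycle by D_4, then optionally swap the two cycles. Order 2·(2·4)² = 128.

D_4 ≀ Z_2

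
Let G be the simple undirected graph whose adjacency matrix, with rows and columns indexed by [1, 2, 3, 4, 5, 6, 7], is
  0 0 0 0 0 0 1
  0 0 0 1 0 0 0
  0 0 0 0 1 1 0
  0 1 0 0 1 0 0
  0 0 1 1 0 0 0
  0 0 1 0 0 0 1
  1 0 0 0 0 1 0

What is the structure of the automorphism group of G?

The degree sequence is [1, 1, 2, 2, 2, 2, 2]; the two degree-1 vertices 1 and 2 are the ends of a path, so G = P_7. A path has exactly one nontrivial symmetry — reversal — giving Aut(G) of order 2.

the cyclic group of order 2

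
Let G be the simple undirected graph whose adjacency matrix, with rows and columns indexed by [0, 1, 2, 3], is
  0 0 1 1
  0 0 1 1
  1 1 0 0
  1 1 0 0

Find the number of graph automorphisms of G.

G is 2-regular and bipartite on 2^2 = 4 vertices with girth 4; it is the hypercube graph Q_2. The symmetry group of the 2-cube is the hyperoctahedral group B_2 = Z_2 ≀ S_2, of order 2^2·2! = 8.

8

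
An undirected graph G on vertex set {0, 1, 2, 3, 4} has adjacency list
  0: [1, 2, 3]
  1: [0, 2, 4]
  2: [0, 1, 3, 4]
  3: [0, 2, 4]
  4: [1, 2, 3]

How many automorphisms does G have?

8

Vertex 2 is the unique vertex of degree 4; the remaining 4 vertices each have degree 3 and induce a cycle, so G is the wheel on 5 vertices with hub 2. Every automorphism fixes the hub and acts on the rim 4-cycle, so Aut(G) ≅ Aut(C_4) = D_4 of order 8.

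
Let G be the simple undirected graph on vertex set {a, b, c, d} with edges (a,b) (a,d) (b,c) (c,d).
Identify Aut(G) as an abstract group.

(S_2 × S_2) ⋊ Z_2

G is 2-regular and bipartite with parts {a, c} and {b, d} (each part is independent and every cross-pair is an edge), so G = K_{2,2}. Each part can be permuted independently (S_2 × S_2) and the two equal-size parts can also be swapped, giving (S_2 × S_2) ⋊ Z_2 of order 2·(2!)² = 8.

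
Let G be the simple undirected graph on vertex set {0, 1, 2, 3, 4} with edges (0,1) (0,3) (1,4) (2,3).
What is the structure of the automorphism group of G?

The degree sequence is [2, 2, 1, 2, 1]; the two degree-1 vertices 2 and 4 are the ends of a path, so G = P_5. A path has exactly one nontrivial symmetry — reversal — giving Aut(G) of order 2.

C_2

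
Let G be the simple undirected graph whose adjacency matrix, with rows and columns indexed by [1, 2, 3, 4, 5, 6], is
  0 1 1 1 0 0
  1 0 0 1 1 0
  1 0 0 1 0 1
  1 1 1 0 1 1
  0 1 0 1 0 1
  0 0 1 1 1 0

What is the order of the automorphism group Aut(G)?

10

Vertex 4 is the unique vertex of degree 5; the remaining 5 vertices each have degree 3 and induce a cycle, so G is the wheel on 6 vertices with hub 4. With the hub fixed, the remaining symmetry is that of the rim cycle C_5, giving the dihedral group D_5.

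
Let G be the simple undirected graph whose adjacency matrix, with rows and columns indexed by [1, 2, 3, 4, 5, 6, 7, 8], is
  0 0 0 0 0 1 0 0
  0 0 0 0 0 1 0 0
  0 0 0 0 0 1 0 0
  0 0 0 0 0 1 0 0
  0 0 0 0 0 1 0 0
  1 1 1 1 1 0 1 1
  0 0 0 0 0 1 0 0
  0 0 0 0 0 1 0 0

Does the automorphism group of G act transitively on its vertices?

Vertex 6 is the only vertex of degree 7, so every automorphism fixes it; G is not vertex-transitive.

No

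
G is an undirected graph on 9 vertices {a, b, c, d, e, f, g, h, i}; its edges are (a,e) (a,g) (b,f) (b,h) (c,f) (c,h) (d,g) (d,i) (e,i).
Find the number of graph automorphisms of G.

80

G has two connected components, {a, d, e, g, i} and {b, c, f, h}; each is 2-regular, so G = C_5 ⊔ C_4. The components are non-isomorphic (different sizes), so Aut(G) = Aut(C_5) × Aut(C_4) = D_5 × D_4 of order 10·8 = 80.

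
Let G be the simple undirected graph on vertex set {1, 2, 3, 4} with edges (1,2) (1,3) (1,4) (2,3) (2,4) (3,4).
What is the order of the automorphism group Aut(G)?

All 4 vertices are pairwise adjacent: G = K_4. Every bijection on the vertex set is an automorphism of K_4; hence Aut(K_4) ≅ S_4, order 24.

24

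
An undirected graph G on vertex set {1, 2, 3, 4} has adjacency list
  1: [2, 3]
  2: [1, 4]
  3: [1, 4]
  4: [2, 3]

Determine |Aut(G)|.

G is 2-regular and bipartite on 2^2 = 4 vertices with girth 4; it is the hypercube graph Q_2. Aut(Q_2) consists of the signed permutations of the 2 coordinate axes: 2! permutations times 2^2 sign flips, so |Aut| = 2^2·2! = 8.

8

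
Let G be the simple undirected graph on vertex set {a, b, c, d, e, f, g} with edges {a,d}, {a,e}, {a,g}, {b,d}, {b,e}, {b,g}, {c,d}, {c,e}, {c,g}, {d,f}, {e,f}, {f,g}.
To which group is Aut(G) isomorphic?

The vertices split by degree into {d, e, g} (degree 4) and {a, b, c, f} (degree 3); every edge runs between the two parts, so G is the complete bipartite graph K_{3,4}. The parts have unequal sizes, so no automorphism swaps them; each part is permuted independently, giving S_3 × S_4 of order 3!·4! = 144.

S_3 × S_4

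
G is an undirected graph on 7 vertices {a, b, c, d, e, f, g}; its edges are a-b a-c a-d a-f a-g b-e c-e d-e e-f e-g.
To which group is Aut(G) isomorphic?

S_5 × S_2

The vertices split by degree into {a, e} (degree 5) and {b, c, d, f, g} (degree 2); every edge runs between the two parts, so G is the complete bipartite graph K_{2,5}. Automorphisms preserve the bipartition setwise (since the parts differ in size) and act as S_5 × S_2 within it; |Aut| = 240.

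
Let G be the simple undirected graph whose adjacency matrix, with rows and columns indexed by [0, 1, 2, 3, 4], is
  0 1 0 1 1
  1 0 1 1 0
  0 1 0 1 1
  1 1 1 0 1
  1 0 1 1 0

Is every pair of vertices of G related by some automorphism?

No

Vertex 3 is the only vertex of degree 4, so every automorphism fixes it; G is not vertex-transitive.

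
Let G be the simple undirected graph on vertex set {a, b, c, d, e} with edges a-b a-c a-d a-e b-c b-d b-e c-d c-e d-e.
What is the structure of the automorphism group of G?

the symmetric group on 5 letters

All 5 vertices are pairwise adjacent: G = K_5. Any permutation of the 5 vertices preserves K_5, so Aut(K_5) = S_5 of order 5! = 120.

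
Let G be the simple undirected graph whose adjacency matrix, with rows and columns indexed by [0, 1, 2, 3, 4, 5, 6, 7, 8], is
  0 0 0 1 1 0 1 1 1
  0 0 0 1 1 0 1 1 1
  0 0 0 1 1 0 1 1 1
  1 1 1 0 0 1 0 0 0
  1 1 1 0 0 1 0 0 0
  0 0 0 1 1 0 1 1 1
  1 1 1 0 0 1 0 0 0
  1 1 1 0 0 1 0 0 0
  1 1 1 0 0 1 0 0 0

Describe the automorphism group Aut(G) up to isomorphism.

The vertices split by degree into {0, 1, 2, 5} (degree 5) and {3, 4, 6, 7, 8} (degree 4); every edge runs between the two parts, so G is the complete bipartite graph K_{4,5}. Automorphisms preserve the bipartition setwise (since the parts differ in size) and act as S_5 × S_4 within it; |Aut| = 2880.

S_5 × S_4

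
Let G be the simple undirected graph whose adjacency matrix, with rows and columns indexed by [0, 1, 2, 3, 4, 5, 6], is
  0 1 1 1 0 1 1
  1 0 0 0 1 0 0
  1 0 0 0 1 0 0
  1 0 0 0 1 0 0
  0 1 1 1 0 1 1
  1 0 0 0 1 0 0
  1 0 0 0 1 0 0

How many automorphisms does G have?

240

The vertices split by degree into {0, 4} (degree 5) and {1, 2, 3, 5, 6} (degree 2); every edge runs between the two parts, so G is the complete bipartite graph K_{2,5}. The parts have unequal sizes, so no automorphism swaps them; each part is permuted independently, giving S_2 × S_5 of order 2!·5! = 240.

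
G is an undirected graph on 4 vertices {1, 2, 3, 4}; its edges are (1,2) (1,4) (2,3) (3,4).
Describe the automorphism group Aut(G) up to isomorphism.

the hyperoctahedral group B_2

G is 2-regular and bipartite on 2^2 = 4 vertices with girth 4; it is the hypercube graph Q_2. Aut(Q_2) consists of the signed permutations of the 2 coordinate axes: 2! permutations times 2^2 sign flips, so |Aut| = 2^2·2! = 8.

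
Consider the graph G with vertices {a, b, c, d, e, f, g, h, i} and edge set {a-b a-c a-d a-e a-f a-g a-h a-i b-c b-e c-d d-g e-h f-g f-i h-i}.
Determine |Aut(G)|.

Vertex a is the unique vertex of degree 8; the remaining 8 vertices each have degree 3 and induce a cycle, so G is the wheel on 9 vertices with hub a. Every automorphism fixes the hub and acts on the rim 8-cycle, so Aut(G) ≅ Aut(C_8) = D_8 of order 16.

16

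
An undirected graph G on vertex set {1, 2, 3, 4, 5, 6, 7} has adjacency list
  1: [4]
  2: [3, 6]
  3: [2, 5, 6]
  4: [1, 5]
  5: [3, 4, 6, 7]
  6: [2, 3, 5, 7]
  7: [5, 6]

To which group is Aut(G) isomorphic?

{e}

The degree sequence is [1, 2, 3, 2, 4, 4, 2]. Checking the degree-preserving permutations of the vertex set shows that none except the identity preserves every edge, so Aut(G) is trivial.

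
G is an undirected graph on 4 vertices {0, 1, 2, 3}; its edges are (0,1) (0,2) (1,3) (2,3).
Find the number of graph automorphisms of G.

8

Every vertex has degree 2 and the graph is connected, so G is the 4-cycle C_4. C_4 has 4 rotations and 4 reflections, so Aut(C_4) ≅ D_4 of order 8.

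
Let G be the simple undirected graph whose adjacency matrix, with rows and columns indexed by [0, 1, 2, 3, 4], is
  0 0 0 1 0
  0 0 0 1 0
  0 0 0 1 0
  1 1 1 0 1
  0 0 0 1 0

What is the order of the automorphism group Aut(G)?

Vertex 3 has degree 4 and every other vertex has degree 1, so G is the star K_{1,4} with centre 3. Any automorphism fixes the centre and permutes the 4 leaves freely, so Aut(G) ≅ S_4 of order 4! = 24.

24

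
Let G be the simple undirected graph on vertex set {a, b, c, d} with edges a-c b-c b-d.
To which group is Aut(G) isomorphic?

Z_2

The degree sequence is [1, 2, 2, 1]; the two degree-1 vertices a and d are the ends of a path, so G = P_4. The only nontrivial automorphism of a path is the end-to-end reflection, so Aut(G) ≅ Z_2.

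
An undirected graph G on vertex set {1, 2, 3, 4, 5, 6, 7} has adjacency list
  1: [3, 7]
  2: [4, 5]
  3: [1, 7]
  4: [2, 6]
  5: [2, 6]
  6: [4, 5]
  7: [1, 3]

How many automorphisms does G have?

G has two connected components, {2, 4, 5, 6} and {1, 3, 7}; each is 2-regular, so G = C_4 ⊔ C_3. No automorphism exchanges components of different sizes, hence Aut(G) is the direct product D_4 × D_3, order 48.

48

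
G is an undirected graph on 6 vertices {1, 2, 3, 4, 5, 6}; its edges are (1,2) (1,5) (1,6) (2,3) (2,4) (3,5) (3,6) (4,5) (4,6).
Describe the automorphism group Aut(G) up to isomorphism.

(S_3 × S_3) ⋊ Z_2

G is 3-regular and bipartite with parts {2, 5, 6} and {1, 3, 4} (each part is independent and every cross-pair is an edge), so G = K_{3,3}. Aut(K_{3,3}) is the wreath product S_3 ≀ Z_2: permute within each part, then optionally swap the parts; |Aut| = 2·(3!)² = 72.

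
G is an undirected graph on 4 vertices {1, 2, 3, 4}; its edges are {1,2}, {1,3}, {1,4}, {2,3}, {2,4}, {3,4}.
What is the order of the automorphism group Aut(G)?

Every vertex has degree 3, so G is the complete graph K_4. Any permutation of the 4 vertices preserves K_4, so Aut(K_4) = S_4 of order 4! = 24.

24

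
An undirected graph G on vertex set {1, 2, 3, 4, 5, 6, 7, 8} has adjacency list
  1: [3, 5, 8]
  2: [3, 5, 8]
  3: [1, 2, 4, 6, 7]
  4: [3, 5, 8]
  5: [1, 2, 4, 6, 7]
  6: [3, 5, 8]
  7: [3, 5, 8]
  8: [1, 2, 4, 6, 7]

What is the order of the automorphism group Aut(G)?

The vertices split by degree into {3, 5, 8} (degree 5) and {1, 2, 4, 6, 7} (degree 3); every edge runs between the two parts, so G is the complete bipartite graph K_{3,5}. The parts have unequal sizes, so no automorphism swaps them; each part is permuted independently, giving S_3 × S_5 of order 3!·5! = 720.

720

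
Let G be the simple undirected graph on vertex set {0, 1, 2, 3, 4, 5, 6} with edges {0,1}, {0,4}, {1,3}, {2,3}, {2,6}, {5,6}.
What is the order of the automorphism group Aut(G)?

2

The degree sequence is [2, 2, 2, 2, 1, 1, 2]; the two degree-1 vertices 4 and 5 are the ends of a path, so G = P_7. A path has exactly one nontrivial symmetry — reversal — giving Aut(G) of order 2.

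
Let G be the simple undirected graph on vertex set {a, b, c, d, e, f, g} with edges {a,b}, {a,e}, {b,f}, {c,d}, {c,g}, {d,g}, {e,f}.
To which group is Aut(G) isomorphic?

G has two connected components, {a, b, e, f} and {c, d, g}; each is 2-regular, so G = C_4 ⊔ C_3. No automorphism exchanges components of different sizes, hence Aut(G) is the direct product D_4 × D_3, order 48.

D_4 × D_3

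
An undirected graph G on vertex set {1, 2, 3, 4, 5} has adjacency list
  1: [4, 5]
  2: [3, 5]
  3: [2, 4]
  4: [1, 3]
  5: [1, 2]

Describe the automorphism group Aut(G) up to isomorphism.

the dihedral group of order 10

Every vertex has degree 2 and the graph is connected, so G is the 5-cycle C_5. The automorphisms of the 5-cycle are exactly the symmetries of a regular 5-gon: the dihedral group D_5, |D_5| = 10.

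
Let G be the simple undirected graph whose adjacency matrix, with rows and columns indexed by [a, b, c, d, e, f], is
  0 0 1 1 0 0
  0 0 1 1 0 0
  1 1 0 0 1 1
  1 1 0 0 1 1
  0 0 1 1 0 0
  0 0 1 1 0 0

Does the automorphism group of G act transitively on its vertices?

No

Automorphisms preserve degree, but G has vertices of degree 2 and vertices of degree 4; no automorphism maps one to the other, so G is not vertex-transitive.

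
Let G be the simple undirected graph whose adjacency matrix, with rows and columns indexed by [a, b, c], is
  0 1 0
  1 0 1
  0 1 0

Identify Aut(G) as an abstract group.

The degree sequence is [1, 2, 1]; the two degree-1 vertices a and c are the ends of a path, so G = P_3. A path has exactly one nontrivial symmetry — reversal — giving Aut(G) of order 2.

Z_2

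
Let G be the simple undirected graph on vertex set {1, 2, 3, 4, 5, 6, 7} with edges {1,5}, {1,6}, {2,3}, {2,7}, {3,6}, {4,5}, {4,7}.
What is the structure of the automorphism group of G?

G is 2-regular and connected on 7 vertices, i.e. the cycle C_7. C_7 has 7 rotations and 7 reflections, so Aut(C_7) ≅ D_7 of order 14.

D_7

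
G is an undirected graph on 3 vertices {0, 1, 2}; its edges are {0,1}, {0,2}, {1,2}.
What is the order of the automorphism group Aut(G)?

All 3 vertices are pairwise adjacent: G = K_3. Every bijection on the vertex set is an automorphism of K_3; hence Aut(K_3) ≅ S_3, order 6.

6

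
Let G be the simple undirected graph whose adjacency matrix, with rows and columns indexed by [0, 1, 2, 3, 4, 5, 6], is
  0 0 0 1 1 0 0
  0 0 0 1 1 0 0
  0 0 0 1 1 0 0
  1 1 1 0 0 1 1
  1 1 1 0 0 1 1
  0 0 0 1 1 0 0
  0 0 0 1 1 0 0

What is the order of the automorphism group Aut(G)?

The vertices split by degree into {3, 4} (degree 5) and {0, 1, 2, 5, 6} (degree 2); every edge runs between the two parts, so G is the complete bipartite graph K_{2,5}. The parts have unequal sizes, so no automorphism swaps them; each part is permuted independently, giving S_5 × S_2 of order 5!·2! = 240.

240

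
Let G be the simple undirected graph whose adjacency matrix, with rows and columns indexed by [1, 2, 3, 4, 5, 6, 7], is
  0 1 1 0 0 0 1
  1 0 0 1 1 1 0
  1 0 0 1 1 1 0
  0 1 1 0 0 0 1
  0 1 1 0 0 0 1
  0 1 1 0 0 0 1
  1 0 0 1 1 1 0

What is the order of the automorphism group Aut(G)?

The vertices split by degree into {2, 3, 7} (degree 4) and {1, 4, 5, 6} (degree 3); every edge runs between the two parts, so G is the complete bipartite graph K_{3,4}. The parts have unequal sizes, so no automorphism swaps them; each part is permuted independently, giving S_3 × S_4 of order 3!·4! = 144.

144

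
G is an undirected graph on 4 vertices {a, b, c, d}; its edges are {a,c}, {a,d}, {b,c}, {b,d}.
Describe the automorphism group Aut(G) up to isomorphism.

G is 2-regular and bipartite on 2^2 = 4 vertices with girth 4; it is the hypercube graph Q_2. The symmetry group of the 2-cube is the hyperoctahedral group B_2 = Z_2 ≀ S_2, of order 2^2·2! = 8.

the hyperoctahedral group B_2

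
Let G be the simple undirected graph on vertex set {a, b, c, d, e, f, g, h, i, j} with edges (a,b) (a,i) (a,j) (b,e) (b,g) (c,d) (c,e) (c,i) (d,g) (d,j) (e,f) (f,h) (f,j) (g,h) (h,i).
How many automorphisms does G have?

G is 3-regular on 10 vertices with no triangles and no 4-cycles (girth 5): this is the Petersen graph. Viewing the Petersen graph as the Kneser graph K(5,2) — vertices are 2-subsets of {1,…,5}, edges join disjoint pairs — its automorphisms are exactly the permutations of the 5-element set, so Aut ≅ S_5 of order 120.

120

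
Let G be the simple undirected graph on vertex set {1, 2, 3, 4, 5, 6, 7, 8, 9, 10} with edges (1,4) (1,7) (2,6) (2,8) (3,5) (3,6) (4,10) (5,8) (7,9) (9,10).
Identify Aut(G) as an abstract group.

D_5 ≀ Z_2

G has two connected components, {2, 3, 5, 6, 8} and {1, 4, 7, 9, 10}; each is 2-regular, so G = C_5 ⊔ C_5. With two isomorphic components, Aut(G) = Aut(C_5) ≀ S_2 = (D_5 × D_5) ⋊ Z_2: permute each cycle by D_5, then optionally swap the two cycles. Order 2·(2·5)² = 200.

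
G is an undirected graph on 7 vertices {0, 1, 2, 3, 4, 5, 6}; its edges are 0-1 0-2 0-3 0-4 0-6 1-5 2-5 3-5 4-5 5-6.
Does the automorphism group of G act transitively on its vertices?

Automorphisms preserve degree, but G has vertices of degree 2 and vertices of degree 5; no automorphism maps one to the other, so G is not vertex-transitive.

No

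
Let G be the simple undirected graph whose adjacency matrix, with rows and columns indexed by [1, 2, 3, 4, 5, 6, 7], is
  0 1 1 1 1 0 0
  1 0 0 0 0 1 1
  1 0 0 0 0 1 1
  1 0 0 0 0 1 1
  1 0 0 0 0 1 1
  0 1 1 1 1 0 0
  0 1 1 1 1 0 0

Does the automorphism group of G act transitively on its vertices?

No

Automorphisms preserve degree, but G has vertices of degree 3 and vertices of degree 4; no automorphism maps one to the other, so G is not vertex-transitive.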